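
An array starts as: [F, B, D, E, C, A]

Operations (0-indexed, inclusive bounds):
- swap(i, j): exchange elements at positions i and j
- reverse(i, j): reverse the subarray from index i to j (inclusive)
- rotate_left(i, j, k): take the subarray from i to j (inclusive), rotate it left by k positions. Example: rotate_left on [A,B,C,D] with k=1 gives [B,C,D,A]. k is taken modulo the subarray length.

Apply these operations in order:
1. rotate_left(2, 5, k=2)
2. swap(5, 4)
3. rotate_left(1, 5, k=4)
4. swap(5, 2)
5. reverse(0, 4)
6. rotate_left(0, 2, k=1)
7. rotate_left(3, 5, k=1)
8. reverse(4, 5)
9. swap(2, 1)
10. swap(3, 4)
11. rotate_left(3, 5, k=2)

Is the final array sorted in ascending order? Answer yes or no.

Answer: no

Derivation:
After 1 (rotate_left(2, 5, k=2)): [F, B, C, A, D, E]
After 2 (swap(5, 4)): [F, B, C, A, E, D]
After 3 (rotate_left(1, 5, k=4)): [F, D, B, C, A, E]
After 4 (swap(5, 2)): [F, D, E, C, A, B]
After 5 (reverse(0, 4)): [A, C, E, D, F, B]
After 6 (rotate_left(0, 2, k=1)): [C, E, A, D, F, B]
After 7 (rotate_left(3, 5, k=1)): [C, E, A, F, B, D]
After 8 (reverse(4, 5)): [C, E, A, F, D, B]
After 9 (swap(2, 1)): [C, A, E, F, D, B]
After 10 (swap(3, 4)): [C, A, E, D, F, B]
After 11 (rotate_left(3, 5, k=2)): [C, A, E, B, D, F]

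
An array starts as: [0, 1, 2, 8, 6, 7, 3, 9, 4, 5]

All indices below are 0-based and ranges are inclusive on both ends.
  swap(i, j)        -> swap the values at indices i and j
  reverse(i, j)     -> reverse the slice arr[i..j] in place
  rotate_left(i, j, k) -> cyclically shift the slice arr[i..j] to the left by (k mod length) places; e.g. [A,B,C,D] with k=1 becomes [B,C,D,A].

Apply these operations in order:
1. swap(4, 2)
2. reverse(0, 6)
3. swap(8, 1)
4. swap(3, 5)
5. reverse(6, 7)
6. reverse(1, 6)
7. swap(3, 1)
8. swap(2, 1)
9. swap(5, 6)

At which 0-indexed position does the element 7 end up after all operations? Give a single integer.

After 1 (swap(4, 2)): [0, 1, 6, 8, 2, 7, 3, 9, 4, 5]
After 2 (reverse(0, 6)): [3, 7, 2, 8, 6, 1, 0, 9, 4, 5]
After 3 (swap(8, 1)): [3, 4, 2, 8, 6, 1, 0, 9, 7, 5]
After 4 (swap(3, 5)): [3, 4, 2, 1, 6, 8, 0, 9, 7, 5]
After 5 (reverse(6, 7)): [3, 4, 2, 1, 6, 8, 9, 0, 7, 5]
After 6 (reverse(1, 6)): [3, 9, 8, 6, 1, 2, 4, 0, 7, 5]
After 7 (swap(3, 1)): [3, 6, 8, 9, 1, 2, 4, 0, 7, 5]
After 8 (swap(2, 1)): [3, 8, 6, 9, 1, 2, 4, 0, 7, 5]
After 9 (swap(5, 6)): [3, 8, 6, 9, 1, 4, 2, 0, 7, 5]

Answer: 8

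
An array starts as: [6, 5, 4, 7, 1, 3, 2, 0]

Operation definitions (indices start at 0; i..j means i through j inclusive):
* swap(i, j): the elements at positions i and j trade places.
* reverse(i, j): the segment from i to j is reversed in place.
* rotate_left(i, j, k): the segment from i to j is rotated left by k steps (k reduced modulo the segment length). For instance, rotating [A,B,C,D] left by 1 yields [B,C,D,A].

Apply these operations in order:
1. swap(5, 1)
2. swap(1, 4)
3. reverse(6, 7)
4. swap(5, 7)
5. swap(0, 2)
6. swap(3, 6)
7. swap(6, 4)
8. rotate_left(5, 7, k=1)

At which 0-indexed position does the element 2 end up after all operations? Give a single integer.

Answer: 7

Derivation:
After 1 (swap(5, 1)): [6, 3, 4, 7, 1, 5, 2, 0]
After 2 (swap(1, 4)): [6, 1, 4, 7, 3, 5, 2, 0]
After 3 (reverse(6, 7)): [6, 1, 4, 7, 3, 5, 0, 2]
After 4 (swap(5, 7)): [6, 1, 4, 7, 3, 2, 0, 5]
After 5 (swap(0, 2)): [4, 1, 6, 7, 3, 2, 0, 5]
After 6 (swap(3, 6)): [4, 1, 6, 0, 3, 2, 7, 5]
After 7 (swap(6, 4)): [4, 1, 6, 0, 7, 2, 3, 5]
After 8 (rotate_left(5, 7, k=1)): [4, 1, 6, 0, 7, 3, 5, 2]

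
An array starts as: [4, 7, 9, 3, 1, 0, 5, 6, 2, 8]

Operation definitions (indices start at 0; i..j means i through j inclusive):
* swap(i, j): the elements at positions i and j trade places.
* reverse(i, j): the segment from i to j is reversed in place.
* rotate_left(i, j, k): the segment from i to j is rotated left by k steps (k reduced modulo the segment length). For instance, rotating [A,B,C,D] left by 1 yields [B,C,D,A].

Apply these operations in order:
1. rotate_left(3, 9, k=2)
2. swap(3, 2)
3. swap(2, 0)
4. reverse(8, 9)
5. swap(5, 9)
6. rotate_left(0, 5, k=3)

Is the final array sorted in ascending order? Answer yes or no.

After 1 (rotate_left(3, 9, k=2)): [4, 7, 9, 0, 5, 6, 2, 8, 3, 1]
After 2 (swap(3, 2)): [4, 7, 0, 9, 5, 6, 2, 8, 3, 1]
After 3 (swap(2, 0)): [0, 7, 4, 9, 5, 6, 2, 8, 3, 1]
After 4 (reverse(8, 9)): [0, 7, 4, 9, 5, 6, 2, 8, 1, 3]
After 5 (swap(5, 9)): [0, 7, 4, 9, 5, 3, 2, 8, 1, 6]
After 6 (rotate_left(0, 5, k=3)): [9, 5, 3, 0, 7, 4, 2, 8, 1, 6]

Answer: no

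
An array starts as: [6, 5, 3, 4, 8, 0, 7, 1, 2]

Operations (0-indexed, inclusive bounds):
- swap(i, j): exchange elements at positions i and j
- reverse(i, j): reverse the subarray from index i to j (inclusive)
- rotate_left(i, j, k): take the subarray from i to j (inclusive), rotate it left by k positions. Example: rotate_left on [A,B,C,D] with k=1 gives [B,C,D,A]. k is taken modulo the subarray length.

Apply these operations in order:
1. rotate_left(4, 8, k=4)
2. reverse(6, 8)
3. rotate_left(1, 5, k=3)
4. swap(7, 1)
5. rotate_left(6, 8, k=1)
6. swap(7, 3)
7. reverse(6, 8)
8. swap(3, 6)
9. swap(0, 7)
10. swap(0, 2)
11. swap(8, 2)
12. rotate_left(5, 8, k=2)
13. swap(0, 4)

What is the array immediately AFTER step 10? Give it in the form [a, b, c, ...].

Answer: [8, 7, 5, 1, 3, 4, 0, 6, 2]

Derivation:
After 1 (rotate_left(4, 8, k=4)): [6, 5, 3, 4, 2, 8, 0, 7, 1]
After 2 (reverse(6, 8)): [6, 5, 3, 4, 2, 8, 1, 7, 0]
After 3 (rotate_left(1, 5, k=3)): [6, 2, 8, 5, 3, 4, 1, 7, 0]
After 4 (swap(7, 1)): [6, 7, 8, 5, 3, 4, 1, 2, 0]
After 5 (rotate_left(6, 8, k=1)): [6, 7, 8, 5, 3, 4, 2, 0, 1]
After 6 (swap(7, 3)): [6, 7, 8, 0, 3, 4, 2, 5, 1]
After 7 (reverse(6, 8)): [6, 7, 8, 0, 3, 4, 1, 5, 2]
After 8 (swap(3, 6)): [6, 7, 8, 1, 3, 4, 0, 5, 2]
After 9 (swap(0, 7)): [5, 7, 8, 1, 3, 4, 0, 6, 2]
After 10 (swap(0, 2)): [8, 7, 5, 1, 3, 4, 0, 6, 2]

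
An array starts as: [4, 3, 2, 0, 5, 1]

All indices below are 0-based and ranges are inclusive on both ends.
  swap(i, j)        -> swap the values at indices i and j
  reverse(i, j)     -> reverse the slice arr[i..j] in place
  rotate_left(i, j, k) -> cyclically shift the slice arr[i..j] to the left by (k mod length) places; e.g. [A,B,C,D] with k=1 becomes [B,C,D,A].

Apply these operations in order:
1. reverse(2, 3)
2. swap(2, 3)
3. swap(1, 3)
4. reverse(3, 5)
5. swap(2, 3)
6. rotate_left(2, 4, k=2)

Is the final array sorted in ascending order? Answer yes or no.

After 1 (reverse(2, 3)): [4, 3, 0, 2, 5, 1]
After 2 (swap(2, 3)): [4, 3, 2, 0, 5, 1]
After 3 (swap(1, 3)): [4, 0, 2, 3, 5, 1]
After 4 (reverse(3, 5)): [4, 0, 2, 1, 5, 3]
After 5 (swap(2, 3)): [4, 0, 1, 2, 5, 3]
After 6 (rotate_left(2, 4, k=2)): [4, 0, 5, 1, 2, 3]

Answer: no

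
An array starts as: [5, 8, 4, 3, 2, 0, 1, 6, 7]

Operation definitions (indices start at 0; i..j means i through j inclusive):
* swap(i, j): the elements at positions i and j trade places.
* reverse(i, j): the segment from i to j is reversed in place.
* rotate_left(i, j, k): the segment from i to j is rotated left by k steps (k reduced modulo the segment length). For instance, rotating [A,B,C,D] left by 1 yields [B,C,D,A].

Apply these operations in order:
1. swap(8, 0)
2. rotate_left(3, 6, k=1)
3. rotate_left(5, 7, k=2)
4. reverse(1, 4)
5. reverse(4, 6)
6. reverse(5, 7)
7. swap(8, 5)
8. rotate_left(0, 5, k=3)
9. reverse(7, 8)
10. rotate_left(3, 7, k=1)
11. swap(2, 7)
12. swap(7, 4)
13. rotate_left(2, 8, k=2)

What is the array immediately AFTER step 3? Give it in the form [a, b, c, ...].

Answer: [7, 8, 4, 2, 0, 6, 1, 3, 5]

Derivation:
After 1 (swap(8, 0)): [7, 8, 4, 3, 2, 0, 1, 6, 5]
After 2 (rotate_left(3, 6, k=1)): [7, 8, 4, 2, 0, 1, 3, 6, 5]
After 3 (rotate_left(5, 7, k=2)): [7, 8, 4, 2, 0, 6, 1, 3, 5]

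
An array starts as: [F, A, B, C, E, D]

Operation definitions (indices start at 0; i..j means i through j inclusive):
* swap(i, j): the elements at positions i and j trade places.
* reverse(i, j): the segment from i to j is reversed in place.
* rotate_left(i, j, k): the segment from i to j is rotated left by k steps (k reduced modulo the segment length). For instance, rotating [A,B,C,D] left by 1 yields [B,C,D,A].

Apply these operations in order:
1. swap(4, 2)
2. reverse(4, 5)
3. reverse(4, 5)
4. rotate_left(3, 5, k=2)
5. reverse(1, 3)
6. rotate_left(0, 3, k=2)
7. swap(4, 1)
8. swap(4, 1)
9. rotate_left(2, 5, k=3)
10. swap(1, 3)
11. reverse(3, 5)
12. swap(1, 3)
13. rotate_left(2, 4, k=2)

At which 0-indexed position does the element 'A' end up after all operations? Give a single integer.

After 1 (swap(4, 2)): [F, A, E, C, B, D]
After 2 (reverse(4, 5)): [F, A, E, C, D, B]
After 3 (reverse(4, 5)): [F, A, E, C, B, D]
After 4 (rotate_left(3, 5, k=2)): [F, A, E, D, C, B]
After 5 (reverse(1, 3)): [F, D, E, A, C, B]
After 6 (rotate_left(0, 3, k=2)): [E, A, F, D, C, B]
After 7 (swap(4, 1)): [E, C, F, D, A, B]
After 8 (swap(4, 1)): [E, A, F, D, C, B]
After 9 (rotate_left(2, 5, k=3)): [E, A, B, F, D, C]
After 10 (swap(1, 3)): [E, F, B, A, D, C]
After 11 (reverse(3, 5)): [E, F, B, C, D, A]
After 12 (swap(1, 3)): [E, C, B, F, D, A]
After 13 (rotate_left(2, 4, k=2)): [E, C, D, B, F, A]

Answer: 5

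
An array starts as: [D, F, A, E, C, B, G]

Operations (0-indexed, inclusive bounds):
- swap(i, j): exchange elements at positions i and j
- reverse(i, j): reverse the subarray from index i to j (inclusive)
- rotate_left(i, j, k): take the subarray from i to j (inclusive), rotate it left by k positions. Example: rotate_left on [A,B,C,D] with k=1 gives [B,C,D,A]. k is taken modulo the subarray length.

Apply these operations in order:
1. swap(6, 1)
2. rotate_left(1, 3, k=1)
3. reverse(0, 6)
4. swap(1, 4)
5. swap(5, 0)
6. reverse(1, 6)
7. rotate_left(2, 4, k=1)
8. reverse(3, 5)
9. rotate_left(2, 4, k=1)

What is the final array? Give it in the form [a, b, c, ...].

Answer: [A, D, C, F, B, G, E]

Derivation:
After 1 (swap(6, 1)): [D, G, A, E, C, B, F]
After 2 (rotate_left(1, 3, k=1)): [D, A, E, G, C, B, F]
After 3 (reverse(0, 6)): [F, B, C, G, E, A, D]
After 4 (swap(1, 4)): [F, E, C, G, B, A, D]
After 5 (swap(5, 0)): [A, E, C, G, B, F, D]
After 6 (reverse(1, 6)): [A, D, F, B, G, C, E]
After 7 (rotate_left(2, 4, k=1)): [A, D, B, G, F, C, E]
After 8 (reverse(3, 5)): [A, D, B, C, F, G, E]
After 9 (rotate_left(2, 4, k=1)): [A, D, C, F, B, G, E]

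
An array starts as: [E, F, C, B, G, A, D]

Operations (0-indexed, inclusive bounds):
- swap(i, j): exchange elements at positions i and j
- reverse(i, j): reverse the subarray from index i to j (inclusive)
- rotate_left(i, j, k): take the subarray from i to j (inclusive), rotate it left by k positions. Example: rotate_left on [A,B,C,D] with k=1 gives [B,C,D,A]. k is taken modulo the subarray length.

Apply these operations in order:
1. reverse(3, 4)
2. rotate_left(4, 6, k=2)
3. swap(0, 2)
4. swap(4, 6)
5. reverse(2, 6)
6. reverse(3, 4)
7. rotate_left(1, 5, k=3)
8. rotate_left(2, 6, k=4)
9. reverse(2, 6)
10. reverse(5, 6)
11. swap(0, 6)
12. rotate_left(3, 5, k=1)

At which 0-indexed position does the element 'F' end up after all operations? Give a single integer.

Answer: 3

Derivation:
After 1 (reverse(3, 4)): [E, F, C, G, B, A, D]
After 2 (rotate_left(4, 6, k=2)): [E, F, C, G, D, B, A]
After 3 (swap(0, 2)): [C, F, E, G, D, B, A]
After 4 (swap(4, 6)): [C, F, E, G, A, B, D]
After 5 (reverse(2, 6)): [C, F, D, B, A, G, E]
After 6 (reverse(3, 4)): [C, F, D, A, B, G, E]
After 7 (rotate_left(1, 5, k=3)): [C, B, G, F, D, A, E]
After 8 (rotate_left(2, 6, k=4)): [C, B, E, G, F, D, A]
After 9 (reverse(2, 6)): [C, B, A, D, F, G, E]
After 10 (reverse(5, 6)): [C, B, A, D, F, E, G]
After 11 (swap(0, 6)): [G, B, A, D, F, E, C]
After 12 (rotate_left(3, 5, k=1)): [G, B, A, F, E, D, C]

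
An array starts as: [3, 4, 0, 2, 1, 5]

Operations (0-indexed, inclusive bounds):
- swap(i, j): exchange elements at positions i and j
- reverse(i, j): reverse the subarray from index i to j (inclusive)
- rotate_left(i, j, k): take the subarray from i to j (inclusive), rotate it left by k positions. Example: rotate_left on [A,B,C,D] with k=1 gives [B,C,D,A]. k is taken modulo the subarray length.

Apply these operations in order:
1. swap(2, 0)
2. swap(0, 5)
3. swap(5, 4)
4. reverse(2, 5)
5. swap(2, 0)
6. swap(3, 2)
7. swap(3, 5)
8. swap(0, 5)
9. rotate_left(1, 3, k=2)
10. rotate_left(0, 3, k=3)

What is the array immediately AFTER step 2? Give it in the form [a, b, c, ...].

Answer: [5, 4, 3, 2, 1, 0]

Derivation:
After 1 (swap(2, 0)): [0, 4, 3, 2, 1, 5]
After 2 (swap(0, 5)): [5, 4, 3, 2, 1, 0]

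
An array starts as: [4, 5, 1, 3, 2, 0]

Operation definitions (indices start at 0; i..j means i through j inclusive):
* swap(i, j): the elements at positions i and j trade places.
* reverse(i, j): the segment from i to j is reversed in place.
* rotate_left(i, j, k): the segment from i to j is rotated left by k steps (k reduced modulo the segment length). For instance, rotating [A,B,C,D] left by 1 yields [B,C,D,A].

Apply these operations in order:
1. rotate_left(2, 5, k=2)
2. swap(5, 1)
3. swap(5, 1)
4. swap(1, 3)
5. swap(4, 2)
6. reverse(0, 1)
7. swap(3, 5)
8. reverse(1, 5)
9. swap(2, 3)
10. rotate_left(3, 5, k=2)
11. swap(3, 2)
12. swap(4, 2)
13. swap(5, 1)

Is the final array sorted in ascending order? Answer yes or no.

Answer: yes

Derivation:
After 1 (rotate_left(2, 5, k=2)): [4, 5, 2, 0, 1, 3]
After 2 (swap(5, 1)): [4, 3, 2, 0, 1, 5]
After 3 (swap(5, 1)): [4, 5, 2, 0, 1, 3]
After 4 (swap(1, 3)): [4, 0, 2, 5, 1, 3]
After 5 (swap(4, 2)): [4, 0, 1, 5, 2, 3]
After 6 (reverse(0, 1)): [0, 4, 1, 5, 2, 3]
After 7 (swap(3, 5)): [0, 4, 1, 3, 2, 5]
After 8 (reverse(1, 5)): [0, 5, 2, 3, 1, 4]
After 9 (swap(2, 3)): [0, 5, 3, 2, 1, 4]
After 10 (rotate_left(3, 5, k=2)): [0, 5, 3, 4, 2, 1]
After 11 (swap(3, 2)): [0, 5, 4, 3, 2, 1]
After 12 (swap(4, 2)): [0, 5, 2, 3, 4, 1]
After 13 (swap(5, 1)): [0, 1, 2, 3, 4, 5]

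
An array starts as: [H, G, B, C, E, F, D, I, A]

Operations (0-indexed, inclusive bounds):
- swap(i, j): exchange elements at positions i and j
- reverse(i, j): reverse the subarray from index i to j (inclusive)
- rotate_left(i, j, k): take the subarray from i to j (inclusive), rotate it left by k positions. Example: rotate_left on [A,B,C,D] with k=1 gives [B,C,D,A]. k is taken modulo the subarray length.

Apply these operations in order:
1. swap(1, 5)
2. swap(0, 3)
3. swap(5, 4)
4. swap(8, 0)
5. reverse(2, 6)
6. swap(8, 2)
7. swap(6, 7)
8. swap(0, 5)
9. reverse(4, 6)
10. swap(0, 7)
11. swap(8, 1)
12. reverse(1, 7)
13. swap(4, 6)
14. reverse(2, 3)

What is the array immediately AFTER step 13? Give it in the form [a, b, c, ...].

Answer: [B, H, G, A, C, E, I, D, F]

Derivation:
After 1 (swap(1, 5)): [H, F, B, C, E, G, D, I, A]
After 2 (swap(0, 3)): [C, F, B, H, E, G, D, I, A]
After 3 (swap(5, 4)): [C, F, B, H, G, E, D, I, A]
After 4 (swap(8, 0)): [A, F, B, H, G, E, D, I, C]
After 5 (reverse(2, 6)): [A, F, D, E, G, H, B, I, C]
After 6 (swap(8, 2)): [A, F, C, E, G, H, B, I, D]
After 7 (swap(6, 7)): [A, F, C, E, G, H, I, B, D]
After 8 (swap(0, 5)): [H, F, C, E, G, A, I, B, D]
After 9 (reverse(4, 6)): [H, F, C, E, I, A, G, B, D]
After 10 (swap(0, 7)): [B, F, C, E, I, A, G, H, D]
After 11 (swap(8, 1)): [B, D, C, E, I, A, G, H, F]
After 12 (reverse(1, 7)): [B, H, G, A, I, E, C, D, F]
After 13 (swap(4, 6)): [B, H, G, A, C, E, I, D, F]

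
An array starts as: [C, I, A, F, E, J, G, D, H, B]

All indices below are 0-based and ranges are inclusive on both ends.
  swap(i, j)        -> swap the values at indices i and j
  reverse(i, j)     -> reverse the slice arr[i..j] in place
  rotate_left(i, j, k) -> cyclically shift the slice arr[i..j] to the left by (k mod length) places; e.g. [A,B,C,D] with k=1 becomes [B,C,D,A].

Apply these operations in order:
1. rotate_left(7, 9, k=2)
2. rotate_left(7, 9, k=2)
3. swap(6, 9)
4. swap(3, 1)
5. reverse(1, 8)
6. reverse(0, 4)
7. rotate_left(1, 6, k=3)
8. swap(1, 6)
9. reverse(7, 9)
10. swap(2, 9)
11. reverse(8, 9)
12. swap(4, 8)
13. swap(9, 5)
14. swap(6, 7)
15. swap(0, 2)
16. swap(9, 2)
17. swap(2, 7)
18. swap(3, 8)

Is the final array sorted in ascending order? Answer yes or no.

After 1 (rotate_left(7, 9, k=2)): [C, I, A, F, E, J, G, B, D, H]
After 2 (rotate_left(7, 9, k=2)): [C, I, A, F, E, J, G, H, B, D]
After 3 (swap(6, 9)): [C, I, A, F, E, J, D, H, B, G]
After 4 (swap(3, 1)): [C, F, A, I, E, J, D, H, B, G]
After 5 (reverse(1, 8)): [C, B, H, D, J, E, I, A, F, G]
After 6 (reverse(0, 4)): [J, D, H, B, C, E, I, A, F, G]
After 7 (rotate_left(1, 6, k=3)): [J, C, E, I, D, H, B, A, F, G]
After 8 (swap(1, 6)): [J, B, E, I, D, H, C, A, F, G]
After 9 (reverse(7, 9)): [J, B, E, I, D, H, C, G, F, A]
After 10 (swap(2, 9)): [J, B, A, I, D, H, C, G, F, E]
After 11 (reverse(8, 9)): [J, B, A, I, D, H, C, G, E, F]
After 12 (swap(4, 8)): [J, B, A, I, E, H, C, G, D, F]
After 13 (swap(9, 5)): [J, B, A, I, E, F, C, G, D, H]
After 14 (swap(6, 7)): [J, B, A, I, E, F, G, C, D, H]
After 15 (swap(0, 2)): [A, B, J, I, E, F, G, C, D, H]
After 16 (swap(9, 2)): [A, B, H, I, E, F, G, C, D, J]
After 17 (swap(2, 7)): [A, B, C, I, E, F, G, H, D, J]
After 18 (swap(3, 8)): [A, B, C, D, E, F, G, H, I, J]

Answer: yes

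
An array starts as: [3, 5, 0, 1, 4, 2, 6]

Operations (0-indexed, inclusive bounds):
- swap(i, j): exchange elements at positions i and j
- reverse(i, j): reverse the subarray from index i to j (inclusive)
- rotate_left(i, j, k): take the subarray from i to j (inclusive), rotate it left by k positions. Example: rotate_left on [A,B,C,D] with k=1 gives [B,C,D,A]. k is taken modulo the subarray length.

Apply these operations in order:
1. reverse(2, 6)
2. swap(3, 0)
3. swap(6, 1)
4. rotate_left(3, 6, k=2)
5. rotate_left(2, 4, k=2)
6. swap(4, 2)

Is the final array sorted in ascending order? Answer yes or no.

After 1 (reverse(2, 6)): [3, 5, 6, 2, 4, 1, 0]
After 2 (swap(3, 0)): [2, 5, 6, 3, 4, 1, 0]
After 3 (swap(6, 1)): [2, 0, 6, 3, 4, 1, 5]
After 4 (rotate_left(3, 6, k=2)): [2, 0, 6, 1, 5, 3, 4]
After 5 (rotate_left(2, 4, k=2)): [2, 0, 5, 6, 1, 3, 4]
After 6 (swap(4, 2)): [2, 0, 1, 6, 5, 3, 4]

Answer: no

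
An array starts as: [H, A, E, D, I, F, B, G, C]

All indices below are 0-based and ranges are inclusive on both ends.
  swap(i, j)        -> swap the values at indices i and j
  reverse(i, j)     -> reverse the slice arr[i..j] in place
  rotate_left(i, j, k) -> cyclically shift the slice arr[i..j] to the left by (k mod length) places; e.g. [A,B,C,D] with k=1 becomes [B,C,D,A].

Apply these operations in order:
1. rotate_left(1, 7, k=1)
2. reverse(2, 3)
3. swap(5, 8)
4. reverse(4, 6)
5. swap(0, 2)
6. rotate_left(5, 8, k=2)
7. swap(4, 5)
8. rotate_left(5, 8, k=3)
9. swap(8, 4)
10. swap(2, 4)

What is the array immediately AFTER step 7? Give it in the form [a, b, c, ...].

After 1 (rotate_left(1, 7, k=1)): [H, E, D, I, F, B, G, A, C]
After 2 (reverse(2, 3)): [H, E, I, D, F, B, G, A, C]
After 3 (swap(5, 8)): [H, E, I, D, F, C, G, A, B]
After 4 (reverse(4, 6)): [H, E, I, D, G, C, F, A, B]
After 5 (swap(0, 2)): [I, E, H, D, G, C, F, A, B]
After 6 (rotate_left(5, 8, k=2)): [I, E, H, D, G, A, B, C, F]
After 7 (swap(4, 5)): [I, E, H, D, A, G, B, C, F]

Answer: [I, E, H, D, A, G, B, C, F]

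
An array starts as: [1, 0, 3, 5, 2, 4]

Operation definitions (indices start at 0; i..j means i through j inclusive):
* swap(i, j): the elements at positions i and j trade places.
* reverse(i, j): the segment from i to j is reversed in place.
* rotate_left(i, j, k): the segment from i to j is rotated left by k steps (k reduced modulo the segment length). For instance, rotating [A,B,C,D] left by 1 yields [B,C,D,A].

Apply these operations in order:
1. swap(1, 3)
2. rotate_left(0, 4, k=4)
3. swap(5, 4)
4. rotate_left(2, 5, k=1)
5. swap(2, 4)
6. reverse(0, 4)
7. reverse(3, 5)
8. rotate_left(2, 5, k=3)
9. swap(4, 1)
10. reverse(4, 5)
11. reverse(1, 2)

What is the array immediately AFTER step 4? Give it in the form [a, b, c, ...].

After 1 (swap(1, 3)): [1, 5, 3, 0, 2, 4]
After 2 (rotate_left(0, 4, k=4)): [2, 1, 5, 3, 0, 4]
After 3 (swap(5, 4)): [2, 1, 5, 3, 4, 0]
After 4 (rotate_left(2, 5, k=1)): [2, 1, 3, 4, 0, 5]

Answer: [2, 1, 3, 4, 0, 5]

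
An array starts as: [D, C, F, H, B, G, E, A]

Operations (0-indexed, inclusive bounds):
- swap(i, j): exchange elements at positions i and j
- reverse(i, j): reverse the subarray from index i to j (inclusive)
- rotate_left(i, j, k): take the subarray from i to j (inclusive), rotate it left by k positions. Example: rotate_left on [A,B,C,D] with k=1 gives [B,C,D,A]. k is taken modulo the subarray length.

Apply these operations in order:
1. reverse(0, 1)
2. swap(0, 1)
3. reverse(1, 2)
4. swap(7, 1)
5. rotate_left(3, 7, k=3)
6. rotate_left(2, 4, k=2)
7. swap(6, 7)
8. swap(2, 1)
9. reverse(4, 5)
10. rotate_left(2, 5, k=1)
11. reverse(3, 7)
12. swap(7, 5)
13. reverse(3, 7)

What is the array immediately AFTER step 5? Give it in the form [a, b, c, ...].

Answer: [D, A, C, E, F, H, B, G]

Derivation:
After 1 (reverse(0, 1)): [C, D, F, H, B, G, E, A]
After 2 (swap(0, 1)): [D, C, F, H, B, G, E, A]
After 3 (reverse(1, 2)): [D, F, C, H, B, G, E, A]
After 4 (swap(7, 1)): [D, A, C, H, B, G, E, F]
After 5 (rotate_left(3, 7, k=3)): [D, A, C, E, F, H, B, G]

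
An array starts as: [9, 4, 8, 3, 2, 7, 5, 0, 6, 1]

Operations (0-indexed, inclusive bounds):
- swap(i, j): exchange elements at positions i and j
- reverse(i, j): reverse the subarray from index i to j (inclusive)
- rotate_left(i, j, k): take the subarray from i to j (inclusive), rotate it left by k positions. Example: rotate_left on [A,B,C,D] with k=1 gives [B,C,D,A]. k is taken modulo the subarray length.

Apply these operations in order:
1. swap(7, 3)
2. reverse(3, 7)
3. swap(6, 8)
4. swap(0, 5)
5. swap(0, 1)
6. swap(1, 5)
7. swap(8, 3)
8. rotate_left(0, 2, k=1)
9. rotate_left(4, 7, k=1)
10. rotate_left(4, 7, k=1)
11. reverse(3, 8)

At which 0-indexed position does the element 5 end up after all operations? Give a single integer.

After 1 (swap(7, 3)): [9, 4, 8, 0, 2, 7, 5, 3, 6, 1]
After 2 (reverse(3, 7)): [9, 4, 8, 3, 5, 7, 2, 0, 6, 1]
After 3 (swap(6, 8)): [9, 4, 8, 3, 5, 7, 6, 0, 2, 1]
After 4 (swap(0, 5)): [7, 4, 8, 3, 5, 9, 6, 0, 2, 1]
After 5 (swap(0, 1)): [4, 7, 8, 3, 5, 9, 6, 0, 2, 1]
After 6 (swap(1, 5)): [4, 9, 8, 3, 5, 7, 6, 0, 2, 1]
After 7 (swap(8, 3)): [4, 9, 8, 2, 5, 7, 6, 0, 3, 1]
After 8 (rotate_left(0, 2, k=1)): [9, 8, 4, 2, 5, 7, 6, 0, 3, 1]
After 9 (rotate_left(4, 7, k=1)): [9, 8, 4, 2, 7, 6, 0, 5, 3, 1]
After 10 (rotate_left(4, 7, k=1)): [9, 8, 4, 2, 6, 0, 5, 7, 3, 1]
After 11 (reverse(3, 8)): [9, 8, 4, 3, 7, 5, 0, 6, 2, 1]

Answer: 5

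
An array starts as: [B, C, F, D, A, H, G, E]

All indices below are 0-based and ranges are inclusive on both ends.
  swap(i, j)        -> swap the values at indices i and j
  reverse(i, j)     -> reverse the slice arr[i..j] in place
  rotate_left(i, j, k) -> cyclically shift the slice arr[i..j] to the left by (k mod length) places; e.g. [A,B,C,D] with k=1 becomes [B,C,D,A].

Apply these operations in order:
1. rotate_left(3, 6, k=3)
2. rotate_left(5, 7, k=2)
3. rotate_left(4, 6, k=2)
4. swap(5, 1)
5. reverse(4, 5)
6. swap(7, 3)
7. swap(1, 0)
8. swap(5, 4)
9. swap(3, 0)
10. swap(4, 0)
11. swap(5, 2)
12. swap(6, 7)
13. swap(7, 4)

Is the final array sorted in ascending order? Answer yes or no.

After 1 (rotate_left(3, 6, k=3)): [B, C, F, G, D, A, H, E]
After 2 (rotate_left(5, 7, k=2)): [B, C, F, G, D, E, A, H]
After 3 (rotate_left(4, 6, k=2)): [B, C, F, G, A, D, E, H]
After 4 (swap(5, 1)): [B, D, F, G, A, C, E, H]
After 5 (reverse(4, 5)): [B, D, F, G, C, A, E, H]
After 6 (swap(7, 3)): [B, D, F, H, C, A, E, G]
After 7 (swap(1, 0)): [D, B, F, H, C, A, E, G]
After 8 (swap(5, 4)): [D, B, F, H, A, C, E, G]
After 9 (swap(3, 0)): [H, B, F, D, A, C, E, G]
After 10 (swap(4, 0)): [A, B, F, D, H, C, E, G]
After 11 (swap(5, 2)): [A, B, C, D, H, F, E, G]
After 12 (swap(6, 7)): [A, B, C, D, H, F, G, E]
After 13 (swap(7, 4)): [A, B, C, D, E, F, G, H]

Answer: yes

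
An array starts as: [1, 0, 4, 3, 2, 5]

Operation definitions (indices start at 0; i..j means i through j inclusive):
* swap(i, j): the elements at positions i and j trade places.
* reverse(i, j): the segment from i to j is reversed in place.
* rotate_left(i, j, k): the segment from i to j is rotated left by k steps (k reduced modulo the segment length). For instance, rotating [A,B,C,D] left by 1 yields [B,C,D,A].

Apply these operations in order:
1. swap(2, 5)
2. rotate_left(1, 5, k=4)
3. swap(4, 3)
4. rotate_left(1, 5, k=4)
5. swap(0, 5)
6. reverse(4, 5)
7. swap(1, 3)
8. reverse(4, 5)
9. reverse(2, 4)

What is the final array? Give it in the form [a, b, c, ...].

Answer: [5, 0, 3, 2, 4, 1]

Derivation:
After 1 (swap(2, 5)): [1, 0, 5, 3, 2, 4]
After 2 (rotate_left(1, 5, k=4)): [1, 4, 0, 5, 3, 2]
After 3 (swap(4, 3)): [1, 4, 0, 3, 5, 2]
After 4 (rotate_left(1, 5, k=4)): [1, 2, 4, 0, 3, 5]
After 5 (swap(0, 5)): [5, 2, 4, 0, 3, 1]
After 6 (reverse(4, 5)): [5, 2, 4, 0, 1, 3]
After 7 (swap(1, 3)): [5, 0, 4, 2, 1, 3]
After 8 (reverse(4, 5)): [5, 0, 4, 2, 3, 1]
After 9 (reverse(2, 4)): [5, 0, 3, 2, 4, 1]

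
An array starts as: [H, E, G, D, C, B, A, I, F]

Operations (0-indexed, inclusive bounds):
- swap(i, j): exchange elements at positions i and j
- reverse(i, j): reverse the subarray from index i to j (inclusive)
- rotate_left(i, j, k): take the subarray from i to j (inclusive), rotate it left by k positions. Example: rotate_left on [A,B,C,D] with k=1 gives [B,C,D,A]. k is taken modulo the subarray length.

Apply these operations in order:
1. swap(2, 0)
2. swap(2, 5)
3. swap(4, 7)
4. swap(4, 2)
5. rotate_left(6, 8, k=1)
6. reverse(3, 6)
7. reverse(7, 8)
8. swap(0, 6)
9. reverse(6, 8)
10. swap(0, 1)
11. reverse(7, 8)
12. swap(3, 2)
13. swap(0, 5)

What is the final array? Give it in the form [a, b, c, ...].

Answer: [B, D, C, I, H, E, F, G, A]

Derivation:
After 1 (swap(2, 0)): [G, E, H, D, C, B, A, I, F]
After 2 (swap(2, 5)): [G, E, B, D, C, H, A, I, F]
After 3 (swap(4, 7)): [G, E, B, D, I, H, A, C, F]
After 4 (swap(4, 2)): [G, E, I, D, B, H, A, C, F]
After 5 (rotate_left(6, 8, k=1)): [G, E, I, D, B, H, C, F, A]
After 6 (reverse(3, 6)): [G, E, I, C, H, B, D, F, A]
After 7 (reverse(7, 8)): [G, E, I, C, H, B, D, A, F]
After 8 (swap(0, 6)): [D, E, I, C, H, B, G, A, F]
After 9 (reverse(6, 8)): [D, E, I, C, H, B, F, A, G]
After 10 (swap(0, 1)): [E, D, I, C, H, B, F, A, G]
After 11 (reverse(7, 8)): [E, D, I, C, H, B, F, G, A]
After 12 (swap(3, 2)): [E, D, C, I, H, B, F, G, A]
After 13 (swap(0, 5)): [B, D, C, I, H, E, F, G, A]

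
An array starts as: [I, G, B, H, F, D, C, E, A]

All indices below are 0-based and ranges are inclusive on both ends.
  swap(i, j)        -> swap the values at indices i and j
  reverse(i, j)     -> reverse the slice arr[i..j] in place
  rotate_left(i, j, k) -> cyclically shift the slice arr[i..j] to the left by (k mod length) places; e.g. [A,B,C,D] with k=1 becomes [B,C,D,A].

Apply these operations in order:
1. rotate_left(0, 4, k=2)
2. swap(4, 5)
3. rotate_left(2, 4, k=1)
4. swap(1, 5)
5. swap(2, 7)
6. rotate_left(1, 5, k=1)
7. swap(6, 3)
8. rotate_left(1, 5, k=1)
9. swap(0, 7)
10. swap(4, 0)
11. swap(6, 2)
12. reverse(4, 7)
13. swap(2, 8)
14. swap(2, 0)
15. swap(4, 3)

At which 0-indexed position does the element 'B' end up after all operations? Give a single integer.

Answer: 3

Derivation:
After 1 (rotate_left(0, 4, k=2)): [B, H, F, I, G, D, C, E, A]
After 2 (swap(4, 5)): [B, H, F, I, D, G, C, E, A]
After 3 (rotate_left(2, 4, k=1)): [B, H, I, D, F, G, C, E, A]
After 4 (swap(1, 5)): [B, G, I, D, F, H, C, E, A]
After 5 (swap(2, 7)): [B, G, E, D, F, H, C, I, A]
After 6 (rotate_left(1, 5, k=1)): [B, E, D, F, H, G, C, I, A]
After 7 (swap(6, 3)): [B, E, D, C, H, G, F, I, A]
After 8 (rotate_left(1, 5, k=1)): [B, D, C, H, G, E, F, I, A]
After 9 (swap(0, 7)): [I, D, C, H, G, E, F, B, A]
After 10 (swap(4, 0)): [G, D, C, H, I, E, F, B, A]
After 11 (swap(6, 2)): [G, D, F, H, I, E, C, B, A]
After 12 (reverse(4, 7)): [G, D, F, H, B, C, E, I, A]
After 13 (swap(2, 8)): [G, D, A, H, B, C, E, I, F]
After 14 (swap(2, 0)): [A, D, G, H, B, C, E, I, F]
After 15 (swap(4, 3)): [A, D, G, B, H, C, E, I, F]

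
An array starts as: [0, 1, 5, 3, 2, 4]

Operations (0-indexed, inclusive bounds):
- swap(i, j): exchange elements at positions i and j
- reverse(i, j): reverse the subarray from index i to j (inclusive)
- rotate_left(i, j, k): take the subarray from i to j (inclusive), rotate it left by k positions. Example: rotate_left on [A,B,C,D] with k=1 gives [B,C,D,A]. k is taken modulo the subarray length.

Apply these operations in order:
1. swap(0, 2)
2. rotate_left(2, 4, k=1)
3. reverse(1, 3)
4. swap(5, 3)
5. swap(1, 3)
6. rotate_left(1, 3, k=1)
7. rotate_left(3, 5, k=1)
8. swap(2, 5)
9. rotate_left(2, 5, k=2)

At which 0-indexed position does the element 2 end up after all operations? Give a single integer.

Answer: 3

Derivation:
After 1 (swap(0, 2)): [5, 1, 0, 3, 2, 4]
After 2 (rotate_left(2, 4, k=1)): [5, 1, 3, 2, 0, 4]
After 3 (reverse(1, 3)): [5, 2, 3, 1, 0, 4]
After 4 (swap(5, 3)): [5, 2, 3, 4, 0, 1]
After 5 (swap(1, 3)): [5, 4, 3, 2, 0, 1]
After 6 (rotate_left(1, 3, k=1)): [5, 3, 2, 4, 0, 1]
After 7 (rotate_left(3, 5, k=1)): [5, 3, 2, 0, 1, 4]
After 8 (swap(2, 5)): [5, 3, 4, 0, 1, 2]
After 9 (rotate_left(2, 5, k=2)): [5, 3, 1, 2, 4, 0]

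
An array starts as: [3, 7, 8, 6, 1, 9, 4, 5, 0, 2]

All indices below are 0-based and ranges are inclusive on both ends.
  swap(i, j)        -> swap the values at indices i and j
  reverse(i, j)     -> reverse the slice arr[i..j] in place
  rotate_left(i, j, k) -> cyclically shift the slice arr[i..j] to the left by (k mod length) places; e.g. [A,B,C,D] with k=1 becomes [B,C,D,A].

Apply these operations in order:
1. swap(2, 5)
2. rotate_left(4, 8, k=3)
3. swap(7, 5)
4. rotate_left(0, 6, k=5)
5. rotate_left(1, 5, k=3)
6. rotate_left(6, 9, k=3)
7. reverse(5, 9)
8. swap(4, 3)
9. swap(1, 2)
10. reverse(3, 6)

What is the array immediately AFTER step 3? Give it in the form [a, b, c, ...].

Answer: [3, 7, 9, 6, 5, 8, 1, 0, 4, 2]

Derivation:
After 1 (swap(2, 5)): [3, 7, 9, 6, 1, 8, 4, 5, 0, 2]
After 2 (rotate_left(4, 8, k=3)): [3, 7, 9, 6, 5, 0, 1, 8, 4, 2]
After 3 (swap(7, 5)): [3, 7, 9, 6, 5, 8, 1, 0, 4, 2]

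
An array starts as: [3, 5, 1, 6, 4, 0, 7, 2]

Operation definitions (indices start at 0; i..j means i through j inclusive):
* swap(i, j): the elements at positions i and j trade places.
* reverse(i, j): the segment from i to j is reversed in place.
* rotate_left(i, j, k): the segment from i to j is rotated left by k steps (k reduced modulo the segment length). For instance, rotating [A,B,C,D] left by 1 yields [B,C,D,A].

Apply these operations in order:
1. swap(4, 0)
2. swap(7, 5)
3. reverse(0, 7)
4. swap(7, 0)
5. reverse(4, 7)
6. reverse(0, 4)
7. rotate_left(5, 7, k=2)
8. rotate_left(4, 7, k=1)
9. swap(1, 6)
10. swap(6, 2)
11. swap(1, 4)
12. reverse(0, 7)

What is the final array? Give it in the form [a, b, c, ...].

After 1 (swap(4, 0)): [4, 5, 1, 6, 3, 0, 7, 2]
After 2 (swap(7, 5)): [4, 5, 1, 6, 3, 2, 7, 0]
After 3 (reverse(0, 7)): [0, 7, 2, 3, 6, 1, 5, 4]
After 4 (swap(7, 0)): [4, 7, 2, 3, 6, 1, 5, 0]
After 5 (reverse(4, 7)): [4, 7, 2, 3, 0, 5, 1, 6]
After 6 (reverse(0, 4)): [0, 3, 2, 7, 4, 5, 1, 6]
After 7 (rotate_left(5, 7, k=2)): [0, 3, 2, 7, 4, 6, 5, 1]
After 8 (rotate_left(4, 7, k=1)): [0, 3, 2, 7, 6, 5, 1, 4]
After 9 (swap(1, 6)): [0, 1, 2, 7, 6, 5, 3, 4]
After 10 (swap(6, 2)): [0, 1, 3, 7, 6, 5, 2, 4]
After 11 (swap(1, 4)): [0, 6, 3, 7, 1, 5, 2, 4]
After 12 (reverse(0, 7)): [4, 2, 5, 1, 7, 3, 6, 0]

Answer: [4, 2, 5, 1, 7, 3, 6, 0]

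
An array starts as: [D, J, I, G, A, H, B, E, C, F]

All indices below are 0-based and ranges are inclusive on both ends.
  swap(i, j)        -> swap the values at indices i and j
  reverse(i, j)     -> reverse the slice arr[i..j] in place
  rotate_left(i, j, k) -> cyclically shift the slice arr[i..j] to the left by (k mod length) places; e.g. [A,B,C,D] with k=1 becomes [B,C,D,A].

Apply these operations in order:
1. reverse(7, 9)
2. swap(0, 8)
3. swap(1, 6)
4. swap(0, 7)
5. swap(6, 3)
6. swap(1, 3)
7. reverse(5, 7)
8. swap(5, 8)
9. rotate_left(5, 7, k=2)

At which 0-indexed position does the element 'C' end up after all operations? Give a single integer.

After 1 (reverse(7, 9)): [D, J, I, G, A, H, B, F, C, E]
After 2 (swap(0, 8)): [C, J, I, G, A, H, B, F, D, E]
After 3 (swap(1, 6)): [C, B, I, G, A, H, J, F, D, E]
After 4 (swap(0, 7)): [F, B, I, G, A, H, J, C, D, E]
After 5 (swap(6, 3)): [F, B, I, J, A, H, G, C, D, E]
After 6 (swap(1, 3)): [F, J, I, B, A, H, G, C, D, E]
After 7 (reverse(5, 7)): [F, J, I, B, A, C, G, H, D, E]
After 8 (swap(5, 8)): [F, J, I, B, A, D, G, H, C, E]
After 9 (rotate_left(5, 7, k=2)): [F, J, I, B, A, H, D, G, C, E]

Answer: 8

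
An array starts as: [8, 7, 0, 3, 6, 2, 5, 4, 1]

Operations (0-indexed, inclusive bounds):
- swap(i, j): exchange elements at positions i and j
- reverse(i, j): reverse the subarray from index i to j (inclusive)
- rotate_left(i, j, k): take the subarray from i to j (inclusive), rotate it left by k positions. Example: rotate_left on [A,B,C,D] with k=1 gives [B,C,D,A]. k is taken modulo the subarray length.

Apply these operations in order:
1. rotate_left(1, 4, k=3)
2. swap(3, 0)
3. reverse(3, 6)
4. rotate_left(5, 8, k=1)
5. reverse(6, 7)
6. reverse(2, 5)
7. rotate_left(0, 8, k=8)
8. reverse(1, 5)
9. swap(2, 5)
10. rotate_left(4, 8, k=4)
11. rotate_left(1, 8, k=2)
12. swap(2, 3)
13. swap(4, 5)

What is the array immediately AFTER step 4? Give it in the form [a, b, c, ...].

Answer: [0, 6, 7, 5, 2, 8, 4, 1, 3]

Derivation:
After 1 (rotate_left(1, 4, k=3)): [8, 6, 7, 0, 3, 2, 5, 4, 1]
After 2 (swap(3, 0)): [0, 6, 7, 8, 3, 2, 5, 4, 1]
After 3 (reverse(3, 6)): [0, 6, 7, 5, 2, 3, 8, 4, 1]
After 4 (rotate_left(5, 8, k=1)): [0, 6, 7, 5, 2, 8, 4, 1, 3]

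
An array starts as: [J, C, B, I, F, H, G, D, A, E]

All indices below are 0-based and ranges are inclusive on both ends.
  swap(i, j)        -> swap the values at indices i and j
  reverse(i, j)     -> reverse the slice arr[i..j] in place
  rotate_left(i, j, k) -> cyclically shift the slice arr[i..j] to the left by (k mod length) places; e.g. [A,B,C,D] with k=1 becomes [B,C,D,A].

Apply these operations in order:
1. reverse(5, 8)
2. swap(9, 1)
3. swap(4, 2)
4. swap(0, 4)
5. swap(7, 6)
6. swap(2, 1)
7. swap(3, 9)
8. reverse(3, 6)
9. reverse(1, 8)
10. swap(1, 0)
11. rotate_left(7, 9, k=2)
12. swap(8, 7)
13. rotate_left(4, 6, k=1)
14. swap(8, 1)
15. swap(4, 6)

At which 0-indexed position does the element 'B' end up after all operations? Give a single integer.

After 1 (reverse(5, 8)): [J, C, B, I, F, A, D, G, H, E]
After 2 (swap(9, 1)): [J, E, B, I, F, A, D, G, H, C]
After 3 (swap(4, 2)): [J, E, F, I, B, A, D, G, H, C]
After 4 (swap(0, 4)): [B, E, F, I, J, A, D, G, H, C]
After 5 (swap(7, 6)): [B, E, F, I, J, A, G, D, H, C]
After 6 (swap(2, 1)): [B, F, E, I, J, A, G, D, H, C]
After 7 (swap(3, 9)): [B, F, E, C, J, A, G, D, H, I]
After 8 (reverse(3, 6)): [B, F, E, G, A, J, C, D, H, I]
After 9 (reverse(1, 8)): [B, H, D, C, J, A, G, E, F, I]
After 10 (swap(1, 0)): [H, B, D, C, J, A, G, E, F, I]
After 11 (rotate_left(7, 9, k=2)): [H, B, D, C, J, A, G, I, E, F]
After 12 (swap(8, 7)): [H, B, D, C, J, A, G, E, I, F]
After 13 (rotate_left(4, 6, k=1)): [H, B, D, C, A, G, J, E, I, F]
After 14 (swap(8, 1)): [H, I, D, C, A, G, J, E, B, F]
After 15 (swap(4, 6)): [H, I, D, C, J, G, A, E, B, F]

Answer: 8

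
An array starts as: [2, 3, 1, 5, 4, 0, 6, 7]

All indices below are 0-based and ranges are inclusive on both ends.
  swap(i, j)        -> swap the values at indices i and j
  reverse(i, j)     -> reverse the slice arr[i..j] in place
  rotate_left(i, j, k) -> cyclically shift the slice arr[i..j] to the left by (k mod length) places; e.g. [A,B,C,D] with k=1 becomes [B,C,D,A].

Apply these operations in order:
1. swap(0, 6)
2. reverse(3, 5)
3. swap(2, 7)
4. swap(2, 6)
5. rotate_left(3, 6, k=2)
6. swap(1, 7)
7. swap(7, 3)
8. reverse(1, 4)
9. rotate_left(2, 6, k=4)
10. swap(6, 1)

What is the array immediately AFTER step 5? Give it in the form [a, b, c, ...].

Answer: [6, 3, 2, 5, 7, 0, 4, 1]

Derivation:
After 1 (swap(0, 6)): [6, 3, 1, 5, 4, 0, 2, 7]
After 2 (reverse(3, 5)): [6, 3, 1, 0, 4, 5, 2, 7]
After 3 (swap(2, 7)): [6, 3, 7, 0, 4, 5, 2, 1]
After 4 (swap(2, 6)): [6, 3, 2, 0, 4, 5, 7, 1]
After 5 (rotate_left(3, 6, k=2)): [6, 3, 2, 5, 7, 0, 4, 1]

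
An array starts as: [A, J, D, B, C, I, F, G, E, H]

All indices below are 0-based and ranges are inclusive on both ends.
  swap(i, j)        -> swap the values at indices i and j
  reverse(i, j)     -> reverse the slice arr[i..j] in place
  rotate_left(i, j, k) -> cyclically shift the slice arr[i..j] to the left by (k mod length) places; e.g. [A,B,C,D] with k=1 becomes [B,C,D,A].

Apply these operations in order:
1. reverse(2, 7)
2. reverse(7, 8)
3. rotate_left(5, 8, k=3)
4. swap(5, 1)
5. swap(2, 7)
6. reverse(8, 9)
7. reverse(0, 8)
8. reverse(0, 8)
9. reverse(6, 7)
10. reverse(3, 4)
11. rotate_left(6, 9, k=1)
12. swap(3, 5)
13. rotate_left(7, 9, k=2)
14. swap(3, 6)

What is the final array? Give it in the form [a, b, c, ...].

After 1 (reverse(2, 7)): [A, J, G, F, I, C, B, D, E, H]
After 2 (reverse(7, 8)): [A, J, G, F, I, C, B, E, D, H]
After 3 (rotate_left(5, 8, k=3)): [A, J, G, F, I, D, C, B, E, H]
After 4 (swap(5, 1)): [A, D, G, F, I, J, C, B, E, H]
After 5 (swap(2, 7)): [A, D, B, F, I, J, C, G, E, H]
After 6 (reverse(8, 9)): [A, D, B, F, I, J, C, G, H, E]
After 7 (reverse(0, 8)): [H, G, C, J, I, F, B, D, A, E]
After 8 (reverse(0, 8)): [A, D, B, F, I, J, C, G, H, E]
After 9 (reverse(6, 7)): [A, D, B, F, I, J, G, C, H, E]
After 10 (reverse(3, 4)): [A, D, B, I, F, J, G, C, H, E]
After 11 (rotate_left(6, 9, k=1)): [A, D, B, I, F, J, C, H, E, G]
After 12 (swap(3, 5)): [A, D, B, J, F, I, C, H, E, G]
After 13 (rotate_left(7, 9, k=2)): [A, D, B, J, F, I, C, G, H, E]
After 14 (swap(3, 6)): [A, D, B, C, F, I, J, G, H, E]

Answer: [A, D, B, C, F, I, J, G, H, E]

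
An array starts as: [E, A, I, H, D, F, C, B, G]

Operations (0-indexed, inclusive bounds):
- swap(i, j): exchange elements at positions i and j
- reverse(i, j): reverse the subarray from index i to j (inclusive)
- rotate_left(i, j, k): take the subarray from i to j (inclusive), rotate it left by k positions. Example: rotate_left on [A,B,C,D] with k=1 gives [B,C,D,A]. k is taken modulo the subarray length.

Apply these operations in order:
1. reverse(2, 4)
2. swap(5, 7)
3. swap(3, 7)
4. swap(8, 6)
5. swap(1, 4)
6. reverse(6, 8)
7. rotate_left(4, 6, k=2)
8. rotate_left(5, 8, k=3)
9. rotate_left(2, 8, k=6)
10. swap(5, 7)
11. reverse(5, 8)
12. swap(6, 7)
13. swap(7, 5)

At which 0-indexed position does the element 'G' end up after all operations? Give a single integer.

Answer: 6

Derivation:
After 1 (reverse(2, 4)): [E, A, D, H, I, F, C, B, G]
After 2 (swap(5, 7)): [E, A, D, H, I, B, C, F, G]
After 3 (swap(3, 7)): [E, A, D, F, I, B, C, H, G]
After 4 (swap(8, 6)): [E, A, D, F, I, B, G, H, C]
After 5 (swap(1, 4)): [E, I, D, F, A, B, G, H, C]
After 6 (reverse(6, 8)): [E, I, D, F, A, B, C, H, G]
After 7 (rotate_left(4, 6, k=2)): [E, I, D, F, C, A, B, H, G]
After 8 (rotate_left(5, 8, k=3)): [E, I, D, F, C, G, A, B, H]
After 9 (rotate_left(2, 8, k=6)): [E, I, H, D, F, C, G, A, B]
After 10 (swap(5, 7)): [E, I, H, D, F, A, G, C, B]
After 11 (reverse(5, 8)): [E, I, H, D, F, B, C, G, A]
After 12 (swap(6, 7)): [E, I, H, D, F, B, G, C, A]
After 13 (swap(7, 5)): [E, I, H, D, F, C, G, B, A]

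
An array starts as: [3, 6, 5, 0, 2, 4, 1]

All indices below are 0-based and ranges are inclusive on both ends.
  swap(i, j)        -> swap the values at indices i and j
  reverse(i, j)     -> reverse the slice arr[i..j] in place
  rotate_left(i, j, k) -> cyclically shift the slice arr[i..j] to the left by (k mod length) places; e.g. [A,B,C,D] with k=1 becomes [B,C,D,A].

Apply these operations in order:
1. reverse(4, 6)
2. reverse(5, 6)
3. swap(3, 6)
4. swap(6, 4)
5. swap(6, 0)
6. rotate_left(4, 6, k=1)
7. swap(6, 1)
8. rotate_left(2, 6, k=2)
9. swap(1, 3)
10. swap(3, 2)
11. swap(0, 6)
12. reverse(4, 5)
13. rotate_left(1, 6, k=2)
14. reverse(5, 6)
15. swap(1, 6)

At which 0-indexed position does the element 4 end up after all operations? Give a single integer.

Answer: 0

Derivation:
After 1 (reverse(4, 6)): [3, 6, 5, 0, 1, 4, 2]
After 2 (reverse(5, 6)): [3, 6, 5, 0, 1, 2, 4]
After 3 (swap(3, 6)): [3, 6, 5, 4, 1, 2, 0]
After 4 (swap(6, 4)): [3, 6, 5, 4, 0, 2, 1]
After 5 (swap(6, 0)): [1, 6, 5, 4, 0, 2, 3]
After 6 (rotate_left(4, 6, k=1)): [1, 6, 5, 4, 2, 3, 0]
After 7 (swap(6, 1)): [1, 0, 5, 4, 2, 3, 6]
After 8 (rotate_left(2, 6, k=2)): [1, 0, 2, 3, 6, 5, 4]
After 9 (swap(1, 3)): [1, 3, 2, 0, 6, 5, 4]
After 10 (swap(3, 2)): [1, 3, 0, 2, 6, 5, 4]
After 11 (swap(0, 6)): [4, 3, 0, 2, 6, 5, 1]
After 12 (reverse(4, 5)): [4, 3, 0, 2, 5, 6, 1]
After 13 (rotate_left(1, 6, k=2)): [4, 2, 5, 6, 1, 3, 0]
After 14 (reverse(5, 6)): [4, 2, 5, 6, 1, 0, 3]
After 15 (swap(1, 6)): [4, 3, 5, 6, 1, 0, 2]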